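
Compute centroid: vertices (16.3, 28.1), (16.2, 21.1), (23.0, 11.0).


Centroid = ((x_A+x_B+x_C)/3, (y_A+y_B+y_C)/3)
= ((16.3+16.2+23)/3, (28.1+21.1+11)/3)
= (18.5, 20.0667)

(18.5, 20.0667)


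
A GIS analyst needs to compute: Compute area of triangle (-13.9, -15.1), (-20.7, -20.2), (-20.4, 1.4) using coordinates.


Area = |x_A(y_B-y_C) + x_B(y_C-y_A) + x_C(y_A-y_B)|/2
= |300.24 + (-341.55) + (-104.04)|/2
= 145.35/2 = 72.675

72.675


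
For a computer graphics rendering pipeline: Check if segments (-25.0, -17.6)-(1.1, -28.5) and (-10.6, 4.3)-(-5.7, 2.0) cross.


Cross products: d1=-140.43, d2=-133.81, d3=728.55, d4=721.93
d1*d2 < 0 and d3*d4 < 0? no

No, they don't intersect


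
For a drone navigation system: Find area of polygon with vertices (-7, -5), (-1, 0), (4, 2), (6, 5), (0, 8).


Shoelace sum: ((-7)*0 - (-1)*(-5)) + ((-1)*2 - 4*0) + (4*5 - 6*2) + (6*8 - 0*5) + (0*(-5) - (-7)*8)
= 105
Area = |105|/2 = 52.5

52.5


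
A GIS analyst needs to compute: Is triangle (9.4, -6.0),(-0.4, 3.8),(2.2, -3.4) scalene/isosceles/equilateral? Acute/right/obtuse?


Side lengths squared: AB^2=192.08, BC^2=58.6, CA^2=58.6
Sorted: [58.6, 58.6, 192.08]
By sides: Isosceles, By angles: Obtuse

Isosceles, Obtuse


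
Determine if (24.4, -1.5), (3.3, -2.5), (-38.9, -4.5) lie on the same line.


Cross product: (3.3-24.4)*((-4.5)-(-1.5)) - ((-2.5)-(-1.5))*((-38.9)-24.4)
= 0

Yes, collinear


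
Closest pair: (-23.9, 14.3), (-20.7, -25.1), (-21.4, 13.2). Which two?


d(P0,P1) = 39.5297, d(P0,P2) = 2.7313, d(P1,P2) = 38.3064
Closest: P0 and P2

Closest pair: (-23.9, 14.3) and (-21.4, 13.2), distance = 2.7313


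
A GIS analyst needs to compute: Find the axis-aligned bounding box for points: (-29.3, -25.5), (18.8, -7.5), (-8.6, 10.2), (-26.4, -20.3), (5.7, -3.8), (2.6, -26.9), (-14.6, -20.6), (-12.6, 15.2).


x range: [-29.3, 18.8]
y range: [-26.9, 15.2]
Bounding box: (-29.3,-26.9) to (18.8,15.2)

(-29.3,-26.9) to (18.8,15.2)


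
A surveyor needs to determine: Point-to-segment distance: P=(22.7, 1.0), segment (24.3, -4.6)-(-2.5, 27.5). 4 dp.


Project P onto AB: t = 0.1273 (clamped to [0,1])
Closest point on segment: (20.8878, -0.513)
Distance: 2.3608

2.3608


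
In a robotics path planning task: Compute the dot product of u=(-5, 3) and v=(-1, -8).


u . v = u_x*v_x + u_y*v_y = (-5)*(-1) + 3*(-8)
= 5 + (-24) = -19

-19


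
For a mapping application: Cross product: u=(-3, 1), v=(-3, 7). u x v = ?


u x v = u_x*v_y - u_y*v_x = (-3)*7 - 1*(-3)
= (-21) - (-3) = -18

-18


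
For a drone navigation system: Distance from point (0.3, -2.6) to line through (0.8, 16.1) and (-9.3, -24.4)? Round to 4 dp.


|cross product| = 168.62
|line direction| = sqrt(1742.26) = 41.7404
Distance = 168.62/sqrt(1742.26) = 4.0397

4.0397


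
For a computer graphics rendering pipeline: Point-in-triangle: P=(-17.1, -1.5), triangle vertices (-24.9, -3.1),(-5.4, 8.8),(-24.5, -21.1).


Cross products: AB x AP = -61.62, BC x BP = -153.1, CA x CP = -141.04
All same sign? yes

Yes, inside


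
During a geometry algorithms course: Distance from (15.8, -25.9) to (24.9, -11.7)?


dx=9.1, dy=14.2
d^2 = 9.1^2 + 14.2^2 = 284.45
d = sqrt(284.45) = 16.8656

16.8656


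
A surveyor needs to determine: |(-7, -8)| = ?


|u| = sqrt((-7)^2 + (-8)^2) = sqrt(113) = 10.6301

10.6301


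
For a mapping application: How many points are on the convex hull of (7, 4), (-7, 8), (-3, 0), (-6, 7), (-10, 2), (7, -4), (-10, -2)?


Convex hull vertices (CCW): (-10, -2), (7, -4), (7, 4), (-7, 8), (-10, 2)
Count = 5

5


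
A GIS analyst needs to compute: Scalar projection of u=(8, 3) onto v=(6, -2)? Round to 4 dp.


u.v = 42, |v| = sqrt(40) = 6.3246
Scalar projection = u.v / |v| = 42 / sqrt(40) = 6.6408

6.6408


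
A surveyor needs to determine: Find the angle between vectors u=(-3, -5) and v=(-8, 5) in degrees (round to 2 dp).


u.v = -1, |u| = sqrt(34) = 5.831, |v| = sqrt(89) = 9.434
cos(theta) = u.v/(|u||v|) = -1/sqrt(3026) = -0.018179
theta = acos(-0.018179) = 91.04 degrees

91.04 degrees


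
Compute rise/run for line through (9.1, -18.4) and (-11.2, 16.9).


slope = (y2-y1)/(x2-x1) = (16.9-(-18.4))/((-11.2)-9.1) = 35.3/(-20.3) = -1.7389

-1.7389


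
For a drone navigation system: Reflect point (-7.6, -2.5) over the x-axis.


Reflection over x-axis: (x,y) -> (x,-y)
(-7.6, -2.5) -> (-7.6, 2.5)

(-7.6, 2.5)


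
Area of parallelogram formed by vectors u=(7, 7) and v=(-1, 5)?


|u x v| = |7*5 - 7*(-1)|
= |35 - (-7)| = 42

42


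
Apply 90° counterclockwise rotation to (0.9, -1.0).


90° CCW: (x,y) -> (-y, x)
(0.9,-1) -> (1, 0.9)

(1, 0.9)


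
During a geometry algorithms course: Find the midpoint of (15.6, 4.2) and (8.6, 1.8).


M = ((15.6+8.6)/2, (4.2+1.8)/2)
= (12.1, 3)

(12.1, 3)


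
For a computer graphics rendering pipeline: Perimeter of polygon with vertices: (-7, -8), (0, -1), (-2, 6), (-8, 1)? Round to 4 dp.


Sides: (-7, -8)->(0, -1): sqrt(98) = 9.899495, (0, -1)->(-2, 6): sqrt(53) = 7.28011, (-2, 6)->(-8, 1): sqrt(61) = 7.81025, (-8, 1)->(-7, -8): sqrt(82) = 9.055385
Sum = 34.04524
Perimeter = 34.0452

34.0452


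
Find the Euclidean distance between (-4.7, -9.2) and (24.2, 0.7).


dx=28.9, dy=9.9
d^2 = 28.9^2 + 9.9^2 = 933.22
d = sqrt(933.22) = 30.5486

30.5486


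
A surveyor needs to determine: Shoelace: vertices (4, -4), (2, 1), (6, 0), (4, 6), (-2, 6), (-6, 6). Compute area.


Shoelace sum: (4*1 - 2*(-4)) + (2*0 - 6*1) + (6*6 - 4*0) + (4*6 - (-2)*6) + ((-2)*6 - (-6)*6) + ((-6)*(-4) - 4*6)
= 102
Area = |102|/2 = 51

51


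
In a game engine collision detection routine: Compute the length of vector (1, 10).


|u| = sqrt(1^2 + 10^2) = sqrt(101) = 10.0499

10.0499


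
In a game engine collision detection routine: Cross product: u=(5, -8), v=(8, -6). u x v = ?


u x v = u_x*v_y - u_y*v_x = 5*(-6) - (-8)*8
= (-30) - (-64) = 34

34


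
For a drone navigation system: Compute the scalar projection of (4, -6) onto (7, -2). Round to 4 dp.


u.v = 40, |v| = sqrt(53) = 7.2801
Scalar projection = u.v / |v| = 40 / sqrt(53) = 5.4944

5.4944


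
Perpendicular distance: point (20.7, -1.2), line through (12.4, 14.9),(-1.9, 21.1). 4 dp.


|cross product| = 178.77
|line direction| = sqrt(242.93) = 15.5862
Distance = 178.77/sqrt(242.93) = 11.4698

11.4698


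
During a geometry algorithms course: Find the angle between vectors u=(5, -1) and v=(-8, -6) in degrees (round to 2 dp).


u.v = -34, |u| = sqrt(26) = 5.099, |v| = sqrt(100) = 10
cos(theta) = u.v/(|u||v|) = -34/sqrt(2600) = -0.666795
theta = acos(-0.666795) = 131.82 degrees

131.82 degrees


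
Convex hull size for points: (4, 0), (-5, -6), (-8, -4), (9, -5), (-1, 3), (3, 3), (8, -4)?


Convex hull vertices (CCW): (-8, -4), (-5, -6), (9, -5), (3, 3), (-1, 3)
Count = 5

5


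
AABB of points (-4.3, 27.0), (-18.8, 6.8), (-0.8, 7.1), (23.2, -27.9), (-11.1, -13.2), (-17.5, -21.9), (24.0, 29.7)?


x range: [-18.8, 24]
y range: [-27.9, 29.7]
Bounding box: (-18.8,-27.9) to (24,29.7)

(-18.8,-27.9) to (24,29.7)


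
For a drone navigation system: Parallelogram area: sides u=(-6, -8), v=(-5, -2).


|u x v| = |(-6)*(-2) - (-8)*(-5)|
= |12 - 40| = 28

28


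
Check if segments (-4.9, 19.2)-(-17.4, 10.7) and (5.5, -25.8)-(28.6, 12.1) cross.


Cross products: d1=1433.66, d2=1711.06, d3=650.9, d4=373.5
d1*d2 < 0 and d3*d4 < 0? no

No, they don't intersect


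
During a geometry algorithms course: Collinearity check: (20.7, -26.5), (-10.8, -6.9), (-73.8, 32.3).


Cross product: ((-10.8)-20.7)*(32.3-(-26.5)) - ((-6.9)-(-26.5))*((-73.8)-20.7)
= 0

Yes, collinear


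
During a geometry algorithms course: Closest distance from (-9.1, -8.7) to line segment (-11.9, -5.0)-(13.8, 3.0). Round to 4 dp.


Project P onto AB: t = 0.0585 (clamped to [0,1])
Closest point on segment: (-10.3974, -4.5323)
Distance: 4.365

4.365


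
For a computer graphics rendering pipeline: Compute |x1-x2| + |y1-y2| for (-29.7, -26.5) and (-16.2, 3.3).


|(-29.7)-(-16.2)| + |(-26.5)-3.3| = 13.5 + 29.8 = 43.3

43.3


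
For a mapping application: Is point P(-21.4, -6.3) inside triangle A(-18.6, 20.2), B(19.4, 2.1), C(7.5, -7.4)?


Cross products: AB x AP = -1057.68, BC x BP = -287.64, CA x CP = 768.93
All same sign? no

No, outside


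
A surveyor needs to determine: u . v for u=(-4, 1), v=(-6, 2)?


u . v = u_x*v_x + u_y*v_y = (-4)*(-6) + 1*2
= 24 + 2 = 26

26


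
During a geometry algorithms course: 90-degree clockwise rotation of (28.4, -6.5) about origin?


90° CW: (x,y) -> (y, -x)
(28.4,-6.5) -> (-6.5, -28.4)

(-6.5, -28.4)


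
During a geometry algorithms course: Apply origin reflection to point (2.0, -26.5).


Reflection over origin: (x,y) -> (-x,-y)
(2, -26.5) -> (-2, 26.5)

(-2, 26.5)


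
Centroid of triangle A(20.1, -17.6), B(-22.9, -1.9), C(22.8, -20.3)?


Centroid = ((x_A+x_B+x_C)/3, (y_A+y_B+y_C)/3)
= ((20.1+(-22.9)+22.8)/3, ((-17.6)+(-1.9)+(-20.3))/3)
= (6.6667, -13.2667)

(6.6667, -13.2667)


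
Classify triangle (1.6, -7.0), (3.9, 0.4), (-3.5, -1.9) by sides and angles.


Side lengths squared: AB^2=60.05, BC^2=60.05, CA^2=52.02
Sorted: [52.02, 60.05, 60.05]
By sides: Isosceles, By angles: Acute

Isosceles, Acute


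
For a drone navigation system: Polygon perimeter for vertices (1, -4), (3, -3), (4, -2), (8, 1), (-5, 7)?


Sides: (1, -4)->(3, -3): sqrt(5) = 2.236068, (3, -3)->(4, -2): sqrt(2) = 1.414214, (4, -2)->(8, 1): sqrt(25) = 5, (8, 1)->(-5, 7): sqrt(205) = 14.317821, (-5, 7)->(1, -4): sqrt(157) = 12.529964
Sum = 35.498067
Perimeter = 35.4981

35.4981


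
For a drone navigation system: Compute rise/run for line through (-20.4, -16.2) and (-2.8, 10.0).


slope = (y2-y1)/(x2-x1) = (10-(-16.2))/((-2.8)-(-20.4)) = 26.2/17.6 = 1.4886

1.4886


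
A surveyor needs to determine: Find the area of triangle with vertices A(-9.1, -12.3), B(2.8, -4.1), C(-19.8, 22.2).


Area = |x_A(y_B-y_C) + x_B(y_C-y_A) + x_C(y_A-y_B)|/2
= |239.33 + 96.6 + 162.36|/2
= 498.29/2 = 249.145

249.145


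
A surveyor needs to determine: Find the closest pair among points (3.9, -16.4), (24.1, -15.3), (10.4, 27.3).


d(P0,P1) = 20.2299, d(P0,P2) = 44.1808, d(P1,P2) = 44.7487
Closest: P0 and P1

Closest pair: (3.9, -16.4) and (24.1, -15.3), distance = 20.2299


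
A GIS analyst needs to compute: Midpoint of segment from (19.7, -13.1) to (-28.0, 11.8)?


M = ((19.7+(-28))/2, ((-13.1)+11.8)/2)
= (-4.15, -0.65)

(-4.15, -0.65)


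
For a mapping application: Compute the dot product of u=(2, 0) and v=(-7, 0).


u . v = u_x*v_x + u_y*v_y = 2*(-7) + 0*0
= (-14) + 0 = -14

-14


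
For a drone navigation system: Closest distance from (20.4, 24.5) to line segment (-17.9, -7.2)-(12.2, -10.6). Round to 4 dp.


Project P onto AB: t = 1 (clamped to [0,1])
Closest point on segment: (12.2, -10.6)
Distance: 36.0451

36.0451


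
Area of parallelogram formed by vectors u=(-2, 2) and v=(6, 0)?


|u x v| = |(-2)*0 - 2*6|
= |0 - 12| = 12

12


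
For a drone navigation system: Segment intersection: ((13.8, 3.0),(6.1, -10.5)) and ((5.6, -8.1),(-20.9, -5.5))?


Cross products: d1=-315.47, d2=62.3, d3=-25.23, d4=-403
d1*d2 < 0 and d3*d4 < 0? no

No, they don't intersect


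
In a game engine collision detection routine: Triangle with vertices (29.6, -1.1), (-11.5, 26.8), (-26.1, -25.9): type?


Side lengths squared: AB^2=2467.62, BC^2=2990.45, CA^2=3717.53
Sorted: [2467.62, 2990.45, 3717.53]
By sides: Scalene, By angles: Acute

Scalene, Acute


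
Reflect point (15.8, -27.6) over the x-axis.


Reflection over x-axis: (x,y) -> (x,-y)
(15.8, -27.6) -> (15.8, 27.6)

(15.8, 27.6)


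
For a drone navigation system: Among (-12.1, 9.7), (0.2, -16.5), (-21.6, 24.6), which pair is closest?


d(P0,P1) = 28.9436, d(P0,P2) = 17.6709, d(P1,P2) = 46.5236
Closest: P0 and P2

Closest pair: (-12.1, 9.7) and (-21.6, 24.6), distance = 17.6709


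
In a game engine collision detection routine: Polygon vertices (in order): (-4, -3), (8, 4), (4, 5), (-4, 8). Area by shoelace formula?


Shoelace sum: ((-4)*4 - 8*(-3)) + (8*5 - 4*4) + (4*8 - (-4)*5) + ((-4)*(-3) - (-4)*8)
= 128
Area = |128|/2 = 64

64


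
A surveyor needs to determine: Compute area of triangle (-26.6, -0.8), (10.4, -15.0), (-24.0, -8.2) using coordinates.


Area = |x_A(y_B-y_C) + x_B(y_C-y_A) + x_C(y_A-y_B)|/2
= |180.88 + (-76.96) + (-340.8)|/2
= 236.88/2 = 118.44

118.44


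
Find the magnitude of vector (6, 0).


|u| = sqrt(6^2 + 0^2) = sqrt(36) = 6

6


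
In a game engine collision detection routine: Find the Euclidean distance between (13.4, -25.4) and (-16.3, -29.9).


dx=-29.7, dy=-4.5
d^2 = (-29.7)^2 + (-4.5)^2 = 902.34
d = sqrt(902.34) = 30.039

30.039


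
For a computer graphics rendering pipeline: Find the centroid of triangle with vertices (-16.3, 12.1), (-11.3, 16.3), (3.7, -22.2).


Centroid = ((x_A+x_B+x_C)/3, (y_A+y_B+y_C)/3)
= (((-16.3)+(-11.3)+3.7)/3, (12.1+16.3+(-22.2))/3)
= (-7.9667, 2.0667)

(-7.9667, 2.0667)


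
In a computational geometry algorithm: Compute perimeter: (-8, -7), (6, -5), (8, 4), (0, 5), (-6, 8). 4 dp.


Sides: (-8, -7)->(6, -5): sqrt(200) = 14.142136, (6, -5)->(8, 4): sqrt(85) = 9.219544, (8, 4)->(0, 5): sqrt(65) = 8.062258, (0, 5)->(-6, 8): sqrt(45) = 6.708204, (-6, 8)->(-8, -7): sqrt(229) = 15.132746
Sum = 53.264888
Perimeter = 53.2649

53.2649


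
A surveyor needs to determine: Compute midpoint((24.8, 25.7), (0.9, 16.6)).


M = ((24.8+0.9)/2, (25.7+16.6)/2)
= (12.85, 21.15)

(12.85, 21.15)


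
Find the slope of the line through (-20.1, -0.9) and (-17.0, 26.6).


slope = (y2-y1)/(x2-x1) = (26.6-(-0.9))/((-17)-(-20.1)) = 27.5/3.1 = 8.871

8.871


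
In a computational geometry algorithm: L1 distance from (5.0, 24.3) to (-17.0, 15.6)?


|5-(-17)| + |24.3-15.6| = 22 + 8.7 = 30.7

30.7


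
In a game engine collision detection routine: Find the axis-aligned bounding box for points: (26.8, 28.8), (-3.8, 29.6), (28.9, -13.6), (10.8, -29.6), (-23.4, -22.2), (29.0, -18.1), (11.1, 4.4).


x range: [-23.4, 29]
y range: [-29.6, 29.6]
Bounding box: (-23.4,-29.6) to (29,29.6)

(-23.4,-29.6) to (29,29.6)


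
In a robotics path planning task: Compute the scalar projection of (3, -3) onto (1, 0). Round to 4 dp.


u.v = 3, |v| = sqrt(1) = 1
Scalar projection = u.v / |v| = 3 / sqrt(1) = 3

3


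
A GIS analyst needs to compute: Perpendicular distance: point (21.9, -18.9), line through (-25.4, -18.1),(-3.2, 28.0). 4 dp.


|cross product| = 2198.29
|line direction| = sqrt(2618.05) = 51.1669
Distance = 2198.29/sqrt(2618.05) = 42.9631

42.9631


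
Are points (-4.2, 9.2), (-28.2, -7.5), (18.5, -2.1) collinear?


Cross product: ((-28.2)-(-4.2))*((-2.1)-9.2) - ((-7.5)-9.2)*(18.5-(-4.2))
= 650.29

No, not collinear


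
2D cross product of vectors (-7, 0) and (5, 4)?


u x v = u_x*v_y - u_y*v_x = (-7)*4 - 0*5
= (-28) - 0 = -28

-28


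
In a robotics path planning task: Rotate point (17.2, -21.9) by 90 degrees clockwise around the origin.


90° CW: (x,y) -> (y, -x)
(17.2,-21.9) -> (-21.9, -17.2)

(-21.9, -17.2)


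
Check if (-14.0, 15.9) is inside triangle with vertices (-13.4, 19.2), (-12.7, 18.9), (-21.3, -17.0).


Cross products: AB x AP = -2.49, BC x BP = -20.87, CA x CP = -4.35
All same sign? yes

Yes, inside


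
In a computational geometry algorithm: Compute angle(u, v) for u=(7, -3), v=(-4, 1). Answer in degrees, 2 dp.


u.v = -31, |u| = sqrt(58) = 7.6158, |v| = sqrt(17) = 4.1231
cos(theta) = u.v/(|u||v|) = -31/sqrt(986) = -0.987241
theta = acos(-0.987241) = 170.84 degrees

170.84 degrees


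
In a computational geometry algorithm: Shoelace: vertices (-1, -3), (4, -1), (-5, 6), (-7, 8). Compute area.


Shoelace sum: ((-1)*(-1) - 4*(-3)) + (4*6 - (-5)*(-1)) + ((-5)*8 - (-7)*6) + ((-7)*(-3) - (-1)*8)
= 63
Area = |63|/2 = 31.5

31.5


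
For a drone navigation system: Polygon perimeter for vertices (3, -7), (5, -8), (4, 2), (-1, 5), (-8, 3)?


Sides: (3, -7)->(5, -8): sqrt(5) = 2.236068, (5, -8)->(4, 2): sqrt(101) = 10.049876, (4, 2)->(-1, 5): sqrt(34) = 5.830952, (-1, 5)->(-8, 3): sqrt(53) = 7.28011, (-8, 3)->(3, -7): sqrt(221) = 14.866069
Sum = 40.263075
Perimeter = 40.2631

40.2631


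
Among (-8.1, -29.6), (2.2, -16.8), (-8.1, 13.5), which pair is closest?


d(P0,P1) = 16.4295, d(P0,P2) = 43.1, d(P1,P2) = 32.0028
Closest: P0 and P1

Closest pair: (-8.1, -29.6) and (2.2, -16.8), distance = 16.4295


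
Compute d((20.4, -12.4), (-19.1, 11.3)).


dx=-39.5, dy=23.7
d^2 = (-39.5)^2 + 23.7^2 = 2121.94
d = sqrt(2121.94) = 46.0645

46.0645


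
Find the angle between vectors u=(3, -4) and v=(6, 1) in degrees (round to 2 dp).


u.v = 14, |u| = sqrt(25) = 5, |v| = sqrt(37) = 6.0828
cos(theta) = u.v/(|u||v|) = 14/sqrt(925) = 0.460317
theta = acos(0.460317) = 62.59 degrees

62.59 degrees


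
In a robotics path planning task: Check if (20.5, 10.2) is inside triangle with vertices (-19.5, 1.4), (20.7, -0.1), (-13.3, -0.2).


Cross products: AB x AP = 413.76, BC x BP = -350.22, CA x CP = -118.56
All same sign? no

No, outside


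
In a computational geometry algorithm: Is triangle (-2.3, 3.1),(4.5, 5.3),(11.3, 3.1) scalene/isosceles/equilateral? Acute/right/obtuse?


Side lengths squared: AB^2=51.08, BC^2=51.08, CA^2=184.96
Sorted: [51.08, 51.08, 184.96]
By sides: Isosceles, By angles: Obtuse

Isosceles, Obtuse


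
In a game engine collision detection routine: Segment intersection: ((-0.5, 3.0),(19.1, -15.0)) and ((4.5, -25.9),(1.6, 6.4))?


Cross products: d1=77.69, d2=-503.19, d3=-476.44, d4=104.44
d1*d2 < 0 and d3*d4 < 0? yes

Yes, they intersect


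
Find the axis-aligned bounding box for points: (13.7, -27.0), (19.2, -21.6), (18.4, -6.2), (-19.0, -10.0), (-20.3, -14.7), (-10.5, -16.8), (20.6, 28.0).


x range: [-20.3, 20.6]
y range: [-27, 28]
Bounding box: (-20.3,-27) to (20.6,28)

(-20.3,-27) to (20.6,28)


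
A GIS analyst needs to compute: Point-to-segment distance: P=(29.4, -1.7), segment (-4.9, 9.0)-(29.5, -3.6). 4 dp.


Project P onto AB: t = 0.9796 (clamped to [0,1])
Closest point on segment: (28.7982, -3.343)
Distance: 1.7497

1.7497


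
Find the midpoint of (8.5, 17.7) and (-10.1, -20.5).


M = ((8.5+(-10.1))/2, (17.7+(-20.5))/2)
= (-0.8, -1.4)

(-0.8, -1.4)


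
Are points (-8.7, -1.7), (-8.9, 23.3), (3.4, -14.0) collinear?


Cross product: ((-8.9)-(-8.7))*((-14)-(-1.7)) - (23.3-(-1.7))*(3.4-(-8.7))
= -300.04

No, not collinear


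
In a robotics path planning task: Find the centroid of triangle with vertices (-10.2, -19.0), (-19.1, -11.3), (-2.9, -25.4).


Centroid = ((x_A+x_B+x_C)/3, (y_A+y_B+y_C)/3)
= (((-10.2)+(-19.1)+(-2.9))/3, ((-19)+(-11.3)+(-25.4))/3)
= (-10.7333, -18.5667)

(-10.7333, -18.5667)


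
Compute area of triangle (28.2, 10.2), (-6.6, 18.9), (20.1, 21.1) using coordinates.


Area = |x_A(y_B-y_C) + x_B(y_C-y_A) + x_C(y_A-y_B)|/2
= |(-62.04) + (-71.94) + (-174.87)|/2
= 308.85/2 = 154.425

154.425


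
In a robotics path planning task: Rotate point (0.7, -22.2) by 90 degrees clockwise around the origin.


90° CW: (x,y) -> (y, -x)
(0.7,-22.2) -> (-22.2, -0.7)

(-22.2, -0.7)


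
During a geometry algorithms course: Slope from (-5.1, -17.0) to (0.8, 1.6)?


slope = (y2-y1)/(x2-x1) = (1.6-(-17))/(0.8-(-5.1)) = 18.6/5.9 = 3.1525

3.1525


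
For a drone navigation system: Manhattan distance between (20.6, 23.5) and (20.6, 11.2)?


|20.6-20.6| + |23.5-11.2| = 0 + 12.3 = 12.3

12.3


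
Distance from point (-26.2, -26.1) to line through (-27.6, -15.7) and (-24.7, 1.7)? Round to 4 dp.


|cross product| = 54.52
|line direction| = sqrt(311.17) = 17.64
Distance = 54.52/sqrt(311.17) = 3.0907

3.0907


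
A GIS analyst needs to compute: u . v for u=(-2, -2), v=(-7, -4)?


u . v = u_x*v_x + u_y*v_y = (-2)*(-7) + (-2)*(-4)
= 14 + 8 = 22

22


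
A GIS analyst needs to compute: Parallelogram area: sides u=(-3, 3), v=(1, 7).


|u x v| = |(-3)*7 - 3*1|
= |(-21) - 3| = 24

24


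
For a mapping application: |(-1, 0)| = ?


|u| = sqrt((-1)^2 + 0^2) = sqrt(1) = 1

1


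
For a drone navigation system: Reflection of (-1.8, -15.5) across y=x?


Reflection over y=x: (x,y) -> (y,x)
(-1.8, -15.5) -> (-15.5, -1.8)

(-15.5, -1.8)


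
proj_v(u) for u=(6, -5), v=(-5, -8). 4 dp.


u.v = 10, |v| = sqrt(89) = 9.434
Scalar projection = u.v / |v| = 10 / sqrt(89) = 1.06

1.06


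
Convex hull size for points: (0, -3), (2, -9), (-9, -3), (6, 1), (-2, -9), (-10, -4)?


Convex hull vertices (CCW): (-10, -4), (-2, -9), (2, -9), (6, 1), (-9, -3)
Count = 5

5


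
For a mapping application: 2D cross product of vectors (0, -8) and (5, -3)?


u x v = u_x*v_y - u_y*v_x = 0*(-3) - (-8)*5
= 0 - (-40) = 40

40


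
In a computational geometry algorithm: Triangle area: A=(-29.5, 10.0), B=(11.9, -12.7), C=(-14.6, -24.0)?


Area = |x_A(y_B-y_C) + x_B(y_C-y_A) + x_C(y_A-y_B)|/2
= |(-333.35) + (-404.6) + (-331.42)|/2
= 1069.37/2 = 534.685

534.685


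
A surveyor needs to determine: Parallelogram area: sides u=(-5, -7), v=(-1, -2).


|u x v| = |(-5)*(-2) - (-7)*(-1)|
= |10 - 7| = 3

3


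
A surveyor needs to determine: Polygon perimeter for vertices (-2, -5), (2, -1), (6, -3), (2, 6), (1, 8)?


Sides: (-2, -5)->(2, -1): sqrt(32) = 5.656854, (2, -1)->(6, -3): sqrt(20) = 4.472136, (6, -3)->(2, 6): sqrt(97) = 9.848858, (2, 6)->(1, 8): sqrt(5) = 2.236068, (1, 8)->(-2, -5): sqrt(178) = 13.341664
Sum = 35.55558
Perimeter = 35.5556

35.5556


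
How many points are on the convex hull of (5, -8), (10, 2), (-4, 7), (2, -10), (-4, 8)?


Convex hull vertices (CCW): (-4, 7), (2, -10), (5, -8), (10, 2), (-4, 8)
Count = 5

5


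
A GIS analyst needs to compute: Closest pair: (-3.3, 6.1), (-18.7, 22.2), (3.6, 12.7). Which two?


d(P0,P1) = 22.2794, d(P0,P2) = 9.5483, d(P1,P2) = 24.2392
Closest: P0 and P2

Closest pair: (-3.3, 6.1) and (3.6, 12.7), distance = 9.5483


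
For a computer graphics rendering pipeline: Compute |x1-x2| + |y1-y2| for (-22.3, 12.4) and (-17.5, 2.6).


|(-22.3)-(-17.5)| + |12.4-2.6| = 4.8 + 9.8 = 14.6

14.6


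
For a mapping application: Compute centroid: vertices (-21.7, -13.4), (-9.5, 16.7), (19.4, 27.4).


Centroid = ((x_A+x_B+x_C)/3, (y_A+y_B+y_C)/3)
= (((-21.7)+(-9.5)+19.4)/3, ((-13.4)+16.7+27.4)/3)
= (-3.9333, 10.2333)

(-3.9333, 10.2333)


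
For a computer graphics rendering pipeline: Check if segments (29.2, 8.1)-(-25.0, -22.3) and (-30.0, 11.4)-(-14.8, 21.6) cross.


Cross products: d1=-654, d2=-563.24, d3=-1978.54, d4=-2069.3
d1*d2 < 0 and d3*d4 < 0? no

No, they don't intersect


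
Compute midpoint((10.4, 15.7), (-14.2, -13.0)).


M = ((10.4+(-14.2))/2, (15.7+(-13))/2)
= (-1.9, 1.35)

(-1.9, 1.35)


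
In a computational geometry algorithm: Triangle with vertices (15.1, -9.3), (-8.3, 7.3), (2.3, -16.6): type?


Side lengths squared: AB^2=823.12, BC^2=683.57, CA^2=217.13
Sorted: [217.13, 683.57, 823.12]
By sides: Scalene, By angles: Acute

Scalene, Acute


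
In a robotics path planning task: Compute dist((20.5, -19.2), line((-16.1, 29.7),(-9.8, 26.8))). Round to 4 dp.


|cross product| = 201.93
|line direction| = sqrt(48.1) = 6.9354
Distance = 201.93/sqrt(48.1) = 29.1158

29.1158


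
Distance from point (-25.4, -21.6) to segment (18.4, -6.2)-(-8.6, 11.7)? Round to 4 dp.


Project P onto AB: t = 0.8642 (clamped to [0,1])
Closest point on segment: (-4.9344, 9.2699)
Distance: 37.0377

37.0377


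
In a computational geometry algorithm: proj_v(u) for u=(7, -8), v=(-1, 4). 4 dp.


u.v = -39, |v| = sqrt(17) = 4.1231
Scalar projection = u.v / |v| = -39 / sqrt(17) = -9.4589

-9.4589


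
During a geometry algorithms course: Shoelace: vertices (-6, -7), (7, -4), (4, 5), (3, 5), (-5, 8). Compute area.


Shoelace sum: ((-6)*(-4) - 7*(-7)) + (7*5 - 4*(-4)) + (4*5 - 3*5) + (3*8 - (-5)*5) + ((-5)*(-7) - (-6)*8)
= 261
Area = |261|/2 = 130.5

130.5


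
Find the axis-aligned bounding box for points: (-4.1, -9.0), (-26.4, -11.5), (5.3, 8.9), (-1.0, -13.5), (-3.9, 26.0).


x range: [-26.4, 5.3]
y range: [-13.5, 26]
Bounding box: (-26.4,-13.5) to (5.3,26)

(-26.4,-13.5) to (5.3,26)


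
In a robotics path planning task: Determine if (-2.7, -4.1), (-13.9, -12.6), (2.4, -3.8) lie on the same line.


Cross product: ((-13.9)-(-2.7))*((-3.8)-(-4.1)) - ((-12.6)-(-4.1))*(2.4-(-2.7))
= 39.99

No, not collinear


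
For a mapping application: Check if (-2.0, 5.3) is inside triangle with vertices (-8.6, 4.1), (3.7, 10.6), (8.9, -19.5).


Cross products: AB x AP = -28.14, BC x BP = -199.13, CA x CP = -176.76
All same sign? yes

Yes, inside


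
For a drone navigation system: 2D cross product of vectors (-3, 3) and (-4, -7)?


u x v = u_x*v_y - u_y*v_x = (-3)*(-7) - 3*(-4)
= 21 - (-12) = 33

33


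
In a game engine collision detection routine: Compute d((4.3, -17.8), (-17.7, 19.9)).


dx=-22, dy=37.7
d^2 = (-22)^2 + 37.7^2 = 1905.29
d = sqrt(1905.29) = 43.6496

43.6496


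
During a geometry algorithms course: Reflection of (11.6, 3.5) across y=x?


Reflection over y=x: (x,y) -> (y,x)
(11.6, 3.5) -> (3.5, 11.6)

(3.5, 11.6)


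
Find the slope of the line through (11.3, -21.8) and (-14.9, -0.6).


slope = (y2-y1)/(x2-x1) = ((-0.6)-(-21.8))/((-14.9)-11.3) = 21.2/(-26.2) = -0.8092

-0.8092


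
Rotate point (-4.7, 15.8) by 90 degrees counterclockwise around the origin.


90° CCW: (x,y) -> (-y, x)
(-4.7,15.8) -> (-15.8, -4.7)

(-15.8, -4.7)


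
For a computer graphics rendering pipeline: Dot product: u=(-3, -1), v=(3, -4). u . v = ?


u . v = u_x*v_x + u_y*v_y = (-3)*3 + (-1)*(-4)
= (-9) + 4 = -5

-5


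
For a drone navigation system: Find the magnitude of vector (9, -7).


|u| = sqrt(9^2 + (-7)^2) = sqrt(130) = 11.4018

11.4018


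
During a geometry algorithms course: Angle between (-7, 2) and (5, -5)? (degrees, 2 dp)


u.v = -45, |u| = sqrt(53) = 7.2801, |v| = sqrt(50) = 7.0711
cos(theta) = u.v/(|u||v|) = -45/sqrt(2650) = -0.874157
theta = acos(-0.874157) = 150.95 degrees

150.95 degrees


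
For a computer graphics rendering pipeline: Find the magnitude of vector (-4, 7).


|u| = sqrt((-4)^2 + 7^2) = sqrt(65) = 8.0623

8.0623


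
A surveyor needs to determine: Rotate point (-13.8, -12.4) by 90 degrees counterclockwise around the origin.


90° CCW: (x,y) -> (-y, x)
(-13.8,-12.4) -> (12.4, -13.8)

(12.4, -13.8)


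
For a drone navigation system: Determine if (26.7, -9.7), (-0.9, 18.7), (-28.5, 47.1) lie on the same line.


Cross product: ((-0.9)-26.7)*(47.1-(-9.7)) - (18.7-(-9.7))*((-28.5)-26.7)
= 0

Yes, collinear


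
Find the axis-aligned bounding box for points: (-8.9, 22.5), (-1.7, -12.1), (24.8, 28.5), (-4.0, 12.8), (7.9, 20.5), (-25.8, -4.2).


x range: [-25.8, 24.8]
y range: [-12.1, 28.5]
Bounding box: (-25.8,-12.1) to (24.8,28.5)

(-25.8,-12.1) to (24.8,28.5)


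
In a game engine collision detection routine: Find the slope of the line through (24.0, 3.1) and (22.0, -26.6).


slope = (y2-y1)/(x2-x1) = ((-26.6)-3.1)/(22-24) = (-29.7)/(-2) = 14.85

14.85


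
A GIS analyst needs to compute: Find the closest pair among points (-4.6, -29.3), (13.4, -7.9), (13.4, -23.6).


d(P0,P1) = 27.9635, d(P0,P2) = 18.8809, d(P1,P2) = 15.7
Closest: P1 and P2

Closest pair: (13.4, -7.9) and (13.4, -23.6), distance = 15.7


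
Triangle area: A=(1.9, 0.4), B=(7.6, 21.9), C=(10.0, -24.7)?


Area = |x_A(y_B-y_C) + x_B(y_C-y_A) + x_C(y_A-y_B)|/2
= |88.54 + (-190.76) + (-215)|/2
= 317.22/2 = 158.61

158.61


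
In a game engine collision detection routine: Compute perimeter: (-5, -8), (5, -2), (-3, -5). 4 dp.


Sides: (-5, -8)->(5, -2): sqrt(136) = 11.661904, (5, -2)->(-3, -5): sqrt(73) = 8.544004, (-3, -5)->(-5, -8): sqrt(13) = 3.605551
Sum = 23.811459
Perimeter = 23.8115

23.8115


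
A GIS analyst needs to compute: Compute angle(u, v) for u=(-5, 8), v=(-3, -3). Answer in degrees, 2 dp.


u.v = -9, |u| = sqrt(89) = 9.434, |v| = sqrt(18) = 4.2426
cos(theta) = u.v/(|u||v|) = -9/sqrt(1602) = -0.22486
theta = acos(-0.22486) = 102.99 degrees

102.99 degrees


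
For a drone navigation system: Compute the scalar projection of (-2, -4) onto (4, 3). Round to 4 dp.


u.v = -20, |v| = sqrt(25) = 5
Scalar projection = u.v / |v| = -20 / sqrt(25) = -4

-4


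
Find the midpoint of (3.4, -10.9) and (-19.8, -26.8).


M = ((3.4+(-19.8))/2, ((-10.9)+(-26.8))/2)
= (-8.2, -18.85)

(-8.2, -18.85)


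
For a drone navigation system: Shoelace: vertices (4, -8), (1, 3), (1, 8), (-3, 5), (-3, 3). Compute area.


Shoelace sum: (4*3 - 1*(-8)) + (1*8 - 1*3) + (1*5 - (-3)*8) + ((-3)*3 - (-3)*5) + ((-3)*(-8) - 4*3)
= 72
Area = |72|/2 = 36

36


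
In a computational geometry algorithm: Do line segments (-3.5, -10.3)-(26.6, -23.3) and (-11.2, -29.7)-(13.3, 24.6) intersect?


Cross products: d1=57.19, d2=-1895.74, d3=-684.04, d4=1268.89
d1*d2 < 0 and d3*d4 < 0? yes

Yes, they intersect


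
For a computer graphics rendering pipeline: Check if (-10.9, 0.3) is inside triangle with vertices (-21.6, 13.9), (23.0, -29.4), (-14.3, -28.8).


Cross products: AB x AP = -143.25, BC x BP = -1087.47, CA x CP = -357.61
All same sign? yes

Yes, inside


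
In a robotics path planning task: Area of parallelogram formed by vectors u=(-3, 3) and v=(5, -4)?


|u x v| = |(-3)*(-4) - 3*5|
= |12 - 15| = 3

3


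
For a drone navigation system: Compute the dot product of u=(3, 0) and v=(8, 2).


u . v = u_x*v_x + u_y*v_y = 3*8 + 0*2
= 24 + 0 = 24

24


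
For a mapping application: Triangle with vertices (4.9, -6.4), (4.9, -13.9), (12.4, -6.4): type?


Side lengths squared: AB^2=56.25, BC^2=112.5, CA^2=56.25
Sorted: [56.25, 56.25, 112.5]
By sides: Isosceles, By angles: Right

Isosceles, Right


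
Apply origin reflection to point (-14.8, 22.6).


Reflection over origin: (x,y) -> (-x,-y)
(-14.8, 22.6) -> (14.8, -22.6)

(14.8, -22.6)


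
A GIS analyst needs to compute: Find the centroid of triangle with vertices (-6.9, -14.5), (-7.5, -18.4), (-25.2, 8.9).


Centroid = ((x_A+x_B+x_C)/3, (y_A+y_B+y_C)/3)
= (((-6.9)+(-7.5)+(-25.2))/3, ((-14.5)+(-18.4)+8.9)/3)
= (-13.2, -8)

(-13.2, -8)


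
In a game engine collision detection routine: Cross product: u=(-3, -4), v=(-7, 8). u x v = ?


u x v = u_x*v_y - u_y*v_x = (-3)*8 - (-4)*(-7)
= (-24) - 28 = -52

-52


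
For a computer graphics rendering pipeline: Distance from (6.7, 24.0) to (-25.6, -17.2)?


dx=-32.3, dy=-41.2
d^2 = (-32.3)^2 + (-41.2)^2 = 2740.73
d = sqrt(2740.73) = 52.352

52.352


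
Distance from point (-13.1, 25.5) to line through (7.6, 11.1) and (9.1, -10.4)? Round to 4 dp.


|cross product| = 423.45
|line direction| = sqrt(464.5) = 21.5523
Distance = 423.45/sqrt(464.5) = 19.6476

19.6476


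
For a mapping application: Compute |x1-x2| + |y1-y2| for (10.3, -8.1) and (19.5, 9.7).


|10.3-19.5| + |(-8.1)-9.7| = 9.2 + 17.8 = 27

27


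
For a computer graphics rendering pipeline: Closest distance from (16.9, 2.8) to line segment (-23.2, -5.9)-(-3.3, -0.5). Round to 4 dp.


Project P onto AB: t = 1 (clamped to [0,1])
Closest point on segment: (-3.3, -0.5)
Distance: 20.4678

20.4678


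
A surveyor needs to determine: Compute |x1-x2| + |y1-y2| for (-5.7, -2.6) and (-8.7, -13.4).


|(-5.7)-(-8.7)| + |(-2.6)-(-13.4)| = 3 + 10.8 = 13.8

13.8


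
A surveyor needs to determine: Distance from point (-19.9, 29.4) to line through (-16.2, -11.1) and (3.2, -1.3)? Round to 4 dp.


|cross product| = 821.96
|line direction| = sqrt(472.4) = 21.7348
Distance = 821.96/sqrt(472.4) = 37.8178

37.8178


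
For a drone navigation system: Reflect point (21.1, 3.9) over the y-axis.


Reflection over y-axis: (x,y) -> (-x,y)
(21.1, 3.9) -> (-21.1, 3.9)

(-21.1, 3.9)


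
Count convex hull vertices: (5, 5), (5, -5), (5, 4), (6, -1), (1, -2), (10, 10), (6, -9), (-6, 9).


Convex hull vertices (CCW): (-6, 9), (1, -2), (6, -9), (10, 10)
Count = 4

4


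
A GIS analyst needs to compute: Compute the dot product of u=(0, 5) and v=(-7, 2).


u . v = u_x*v_x + u_y*v_y = 0*(-7) + 5*2
= 0 + 10 = 10

10


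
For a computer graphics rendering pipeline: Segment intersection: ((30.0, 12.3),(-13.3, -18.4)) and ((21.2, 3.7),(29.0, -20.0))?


Cross products: d1=275.64, d2=-990.03, d3=102.22, d4=1367.89
d1*d2 < 0 and d3*d4 < 0? no

No, they don't intersect


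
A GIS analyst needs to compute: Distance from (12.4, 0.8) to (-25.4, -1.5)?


dx=-37.8, dy=-2.3
d^2 = (-37.8)^2 + (-2.3)^2 = 1434.13
d = sqrt(1434.13) = 37.8699

37.8699


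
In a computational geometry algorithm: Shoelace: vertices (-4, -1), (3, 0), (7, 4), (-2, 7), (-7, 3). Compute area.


Shoelace sum: ((-4)*0 - 3*(-1)) + (3*4 - 7*0) + (7*7 - (-2)*4) + ((-2)*3 - (-7)*7) + ((-7)*(-1) - (-4)*3)
= 134
Area = |134|/2 = 67

67


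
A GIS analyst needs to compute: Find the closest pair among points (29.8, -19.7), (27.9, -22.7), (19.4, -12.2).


d(P0,P1) = 3.5511, d(P0,P2) = 12.8222, d(P1,P2) = 13.5093
Closest: P0 and P1

Closest pair: (29.8, -19.7) and (27.9, -22.7), distance = 3.5511


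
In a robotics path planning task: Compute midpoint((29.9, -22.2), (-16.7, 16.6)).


M = ((29.9+(-16.7))/2, ((-22.2)+16.6)/2)
= (6.6, -2.8)

(6.6, -2.8)


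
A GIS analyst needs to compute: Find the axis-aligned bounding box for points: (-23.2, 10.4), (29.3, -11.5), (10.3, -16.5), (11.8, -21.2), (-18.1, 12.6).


x range: [-23.2, 29.3]
y range: [-21.2, 12.6]
Bounding box: (-23.2,-21.2) to (29.3,12.6)

(-23.2,-21.2) to (29.3,12.6)


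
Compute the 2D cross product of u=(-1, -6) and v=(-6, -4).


u x v = u_x*v_y - u_y*v_x = (-1)*(-4) - (-6)*(-6)
= 4 - 36 = -32

-32


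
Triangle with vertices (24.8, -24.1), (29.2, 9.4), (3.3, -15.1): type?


Side lengths squared: AB^2=1141.61, BC^2=1271.06, CA^2=543.25
Sorted: [543.25, 1141.61, 1271.06]
By sides: Scalene, By angles: Acute

Scalene, Acute


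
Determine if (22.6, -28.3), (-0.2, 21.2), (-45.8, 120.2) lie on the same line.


Cross product: ((-0.2)-22.6)*(120.2-(-28.3)) - (21.2-(-28.3))*((-45.8)-22.6)
= 0

Yes, collinear


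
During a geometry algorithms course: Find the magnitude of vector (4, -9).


|u| = sqrt(4^2 + (-9)^2) = sqrt(97) = 9.8489

9.8489


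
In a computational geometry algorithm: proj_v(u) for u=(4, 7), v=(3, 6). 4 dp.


u.v = 54, |v| = sqrt(45) = 6.7082
Scalar projection = u.v / |v| = 54 / sqrt(45) = 8.0498

8.0498


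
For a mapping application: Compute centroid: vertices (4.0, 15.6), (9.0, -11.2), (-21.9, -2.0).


Centroid = ((x_A+x_B+x_C)/3, (y_A+y_B+y_C)/3)
= ((4+9+(-21.9))/3, (15.6+(-11.2)+(-2))/3)
= (-2.9667, 0.8)

(-2.9667, 0.8)


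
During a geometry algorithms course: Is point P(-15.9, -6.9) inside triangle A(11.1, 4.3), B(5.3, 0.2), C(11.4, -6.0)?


Cross products: AB x AP = -45.74, BC x BP = -174.75, CA x CP = 281.46
All same sign? no

No, outside


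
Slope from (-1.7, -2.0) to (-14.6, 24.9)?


slope = (y2-y1)/(x2-x1) = (24.9-(-2))/((-14.6)-(-1.7)) = 26.9/(-12.9) = -2.0853

-2.0853


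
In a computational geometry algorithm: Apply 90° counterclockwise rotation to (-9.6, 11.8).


90° CCW: (x,y) -> (-y, x)
(-9.6,11.8) -> (-11.8, -9.6)

(-11.8, -9.6)


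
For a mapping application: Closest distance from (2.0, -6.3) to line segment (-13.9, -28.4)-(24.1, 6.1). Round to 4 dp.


Project P onto AB: t = 0.5188 (clamped to [0,1])
Closest point on segment: (5.8144, -10.5014)
Distance: 5.6746

5.6746


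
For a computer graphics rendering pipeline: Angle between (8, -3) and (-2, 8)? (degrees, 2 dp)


u.v = -40, |u| = sqrt(73) = 8.544, |v| = sqrt(68) = 8.2462
cos(theta) = u.v/(|u||v|) = -40/sqrt(4964) = -0.567733
theta = acos(-0.567733) = 124.59 degrees

124.59 degrees


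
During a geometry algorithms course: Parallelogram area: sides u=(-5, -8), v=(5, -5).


|u x v| = |(-5)*(-5) - (-8)*5|
= |25 - (-40)| = 65

65


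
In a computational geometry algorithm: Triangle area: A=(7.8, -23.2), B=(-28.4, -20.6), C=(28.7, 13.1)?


Area = |x_A(y_B-y_C) + x_B(y_C-y_A) + x_C(y_A-y_B)|/2
= |(-262.86) + (-1030.92) + (-74.62)|/2
= 1368.4/2 = 684.2

684.2


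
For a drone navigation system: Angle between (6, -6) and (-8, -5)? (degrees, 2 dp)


u.v = -18, |u| = sqrt(72) = 8.4853, |v| = sqrt(89) = 9.434
cos(theta) = u.v/(|u||v|) = -18/sqrt(6408) = -0.22486
theta = acos(-0.22486) = 102.99 degrees

102.99 degrees


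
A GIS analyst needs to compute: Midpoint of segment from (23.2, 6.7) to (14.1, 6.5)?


M = ((23.2+14.1)/2, (6.7+6.5)/2)
= (18.65, 6.6)

(18.65, 6.6)


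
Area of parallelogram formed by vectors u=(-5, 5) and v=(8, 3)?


|u x v| = |(-5)*3 - 5*8|
= |(-15) - 40| = 55

55


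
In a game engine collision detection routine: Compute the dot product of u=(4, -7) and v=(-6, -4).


u . v = u_x*v_x + u_y*v_y = 4*(-6) + (-7)*(-4)
= (-24) + 28 = 4

4


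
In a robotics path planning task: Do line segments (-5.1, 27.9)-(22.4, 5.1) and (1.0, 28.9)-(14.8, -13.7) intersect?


Cross products: d1=-273.66, d2=583.2, d3=166.58, d4=-690.28
d1*d2 < 0 and d3*d4 < 0? yes

Yes, they intersect


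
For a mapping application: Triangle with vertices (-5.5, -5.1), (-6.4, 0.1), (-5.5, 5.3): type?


Side lengths squared: AB^2=27.85, BC^2=27.85, CA^2=108.16
Sorted: [27.85, 27.85, 108.16]
By sides: Isosceles, By angles: Obtuse

Isosceles, Obtuse


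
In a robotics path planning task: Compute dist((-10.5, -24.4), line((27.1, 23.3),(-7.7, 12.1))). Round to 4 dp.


|cross product| = 1238.84
|line direction| = sqrt(1336.48) = 36.5579
Distance = 1238.84/sqrt(1336.48) = 33.8871

33.8871


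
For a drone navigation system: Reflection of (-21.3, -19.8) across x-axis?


Reflection over x-axis: (x,y) -> (x,-y)
(-21.3, -19.8) -> (-21.3, 19.8)

(-21.3, 19.8)


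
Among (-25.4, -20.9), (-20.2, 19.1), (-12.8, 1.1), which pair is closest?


d(P0,P1) = 40.3366, d(P0,P2) = 25.3527, d(P1,P2) = 19.4618
Closest: P1 and P2

Closest pair: (-20.2, 19.1) and (-12.8, 1.1), distance = 19.4618


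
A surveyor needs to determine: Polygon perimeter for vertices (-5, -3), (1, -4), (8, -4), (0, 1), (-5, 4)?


Sides: (-5, -3)->(1, -4): sqrt(37) = 6.082763, (1, -4)->(8, -4): sqrt(49) = 7, (8, -4)->(0, 1): sqrt(89) = 9.433981, (0, 1)->(-5, 4): sqrt(34) = 5.830952, (-5, 4)->(-5, -3): sqrt(49) = 7
Sum = 35.347696
Perimeter = 35.3477

35.3477


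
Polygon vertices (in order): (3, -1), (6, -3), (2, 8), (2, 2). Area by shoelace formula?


Shoelace sum: (3*(-3) - 6*(-1)) + (6*8 - 2*(-3)) + (2*2 - 2*8) + (2*(-1) - 3*2)
= 31
Area = |31|/2 = 15.5

15.5


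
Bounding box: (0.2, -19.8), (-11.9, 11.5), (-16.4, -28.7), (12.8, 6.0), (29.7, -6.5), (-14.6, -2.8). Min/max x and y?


x range: [-16.4, 29.7]
y range: [-28.7, 11.5]
Bounding box: (-16.4,-28.7) to (29.7,11.5)

(-16.4,-28.7) to (29.7,11.5)


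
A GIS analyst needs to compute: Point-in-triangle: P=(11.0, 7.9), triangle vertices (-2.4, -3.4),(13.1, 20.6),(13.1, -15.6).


Cross products: AB x AP = -146.45, BC x BP = -76.02, CA x CP = -338.63
All same sign? yes

Yes, inside


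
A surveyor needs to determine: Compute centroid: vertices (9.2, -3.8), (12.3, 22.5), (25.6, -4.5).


Centroid = ((x_A+x_B+x_C)/3, (y_A+y_B+y_C)/3)
= ((9.2+12.3+25.6)/3, ((-3.8)+22.5+(-4.5))/3)
= (15.7, 4.7333)

(15.7, 4.7333)


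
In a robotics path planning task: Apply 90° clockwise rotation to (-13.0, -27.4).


90° CW: (x,y) -> (y, -x)
(-13,-27.4) -> (-27.4, 13)

(-27.4, 13)


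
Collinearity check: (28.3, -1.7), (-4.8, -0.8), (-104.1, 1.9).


Cross product: ((-4.8)-28.3)*(1.9-(-1.7)) - ((-0.8)-(-1.7))*((-104.1)-28.3)
= 0

Yes, collinear
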